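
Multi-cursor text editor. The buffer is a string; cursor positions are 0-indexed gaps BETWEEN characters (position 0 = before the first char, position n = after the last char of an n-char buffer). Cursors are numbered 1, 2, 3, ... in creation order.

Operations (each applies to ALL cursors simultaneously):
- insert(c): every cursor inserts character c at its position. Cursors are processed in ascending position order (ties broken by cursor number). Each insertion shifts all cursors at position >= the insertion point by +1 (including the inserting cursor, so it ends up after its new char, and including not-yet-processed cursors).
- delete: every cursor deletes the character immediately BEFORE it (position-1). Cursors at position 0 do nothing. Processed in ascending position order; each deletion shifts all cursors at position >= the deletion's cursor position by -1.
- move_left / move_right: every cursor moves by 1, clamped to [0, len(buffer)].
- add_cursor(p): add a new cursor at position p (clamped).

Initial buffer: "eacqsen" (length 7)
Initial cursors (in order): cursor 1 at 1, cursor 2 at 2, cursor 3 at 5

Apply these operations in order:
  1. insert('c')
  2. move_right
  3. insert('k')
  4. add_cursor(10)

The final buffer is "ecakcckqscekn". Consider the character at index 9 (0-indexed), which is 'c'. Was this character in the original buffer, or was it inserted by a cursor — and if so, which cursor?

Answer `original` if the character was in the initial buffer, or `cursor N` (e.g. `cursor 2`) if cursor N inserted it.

After op 1 (insert('c')): buffer="ecaccqscen" (len 10), cursors c1@2 c2@4 c3@8, authorship .1.2...3..
After op 2 (move_right): buffer="ecaccqscen" (len 10), cursors c1@3 c2@5 c3@9, authorship .1.2...3..
After op 3 (insert('k')): buffer="ecakcckqscekn" (len 13), cursors c1@4 c2@7 c3@12, authorship .1.12.2..3.3.
After op 4 (add_cursor(10)): buffer="ecakcckqscekn" (len 13), cursors c1@4 c2@7 c4@10 c3@12, authorship .1.12.2..3.3.
Authorship (.=original, N=cursor N): . 1 . 1 2 . 2 . . 3 . 3 .
Index 9: author = 3

Answer: cursor 3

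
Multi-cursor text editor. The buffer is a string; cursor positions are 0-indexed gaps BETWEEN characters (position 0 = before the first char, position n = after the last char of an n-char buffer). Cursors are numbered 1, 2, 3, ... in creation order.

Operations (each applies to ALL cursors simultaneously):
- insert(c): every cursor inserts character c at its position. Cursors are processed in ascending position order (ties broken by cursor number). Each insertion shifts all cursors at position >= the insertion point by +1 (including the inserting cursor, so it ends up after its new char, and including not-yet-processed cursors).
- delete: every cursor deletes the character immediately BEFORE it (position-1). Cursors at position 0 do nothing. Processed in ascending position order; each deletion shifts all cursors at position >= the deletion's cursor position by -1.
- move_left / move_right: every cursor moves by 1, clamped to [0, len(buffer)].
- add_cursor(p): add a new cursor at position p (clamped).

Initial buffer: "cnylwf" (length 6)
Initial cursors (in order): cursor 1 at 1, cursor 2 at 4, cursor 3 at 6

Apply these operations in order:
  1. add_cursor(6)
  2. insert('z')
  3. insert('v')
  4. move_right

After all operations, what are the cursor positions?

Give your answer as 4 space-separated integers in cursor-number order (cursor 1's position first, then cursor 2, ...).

Answer: 4 9 14 14

Derivation:
After op 1 (add_cursor(6)): buffer="cnylwf" (len 6), cursors c1@1 c2@4 c3@6 c4@6, authorship ......
After op 2 (insert('z')): buffer="cznylzwfzz" (len 10), cursors c1@2 c2@6 c3@10 c4@10, authorship .1...2..34
After op 3 (insert('v')): buffer="czvnylzvwfzzvv" (len 14), cursors c1@3 c2@8 c3@14 c4@14, authorship .11...22..3434
After op 4 (move_right): buffer="czvnylzvwfzzvv" (len 14), cursors c1@4 c2@9 c3@14 c4@14, authorship .11...22..3434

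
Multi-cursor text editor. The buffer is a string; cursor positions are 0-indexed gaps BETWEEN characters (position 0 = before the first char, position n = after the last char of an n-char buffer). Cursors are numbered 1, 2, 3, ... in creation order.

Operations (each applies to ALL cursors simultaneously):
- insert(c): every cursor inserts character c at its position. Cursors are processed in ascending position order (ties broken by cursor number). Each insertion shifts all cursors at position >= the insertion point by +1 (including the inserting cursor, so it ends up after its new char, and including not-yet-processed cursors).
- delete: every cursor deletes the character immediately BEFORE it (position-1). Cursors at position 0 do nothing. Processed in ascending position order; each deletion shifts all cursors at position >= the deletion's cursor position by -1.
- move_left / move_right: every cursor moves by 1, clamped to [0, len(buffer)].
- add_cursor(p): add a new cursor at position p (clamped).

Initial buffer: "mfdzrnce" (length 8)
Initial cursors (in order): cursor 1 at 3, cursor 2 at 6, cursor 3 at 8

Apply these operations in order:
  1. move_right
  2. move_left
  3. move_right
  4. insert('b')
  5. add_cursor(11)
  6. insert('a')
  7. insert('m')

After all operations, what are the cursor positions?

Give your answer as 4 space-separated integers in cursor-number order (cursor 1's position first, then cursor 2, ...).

Answer: 7 13 19 19

Derivation:
After op 1 (move_right): buffer="mfdzrnce" (len 8), cursors c1@4 c2@7 c3@8, authorship ........
After op 2 (move_left): buffer="mfdzrnce" (len 8), cursors c1@3 c2@6 c3@7, authorship ........
After op 3 (move_right): buffer="mfdzrnce" (len 8), cursors c1@4 c2@7 c3@8, authorship ........
After op 4 (insert('b')): buffer="mfdzbrncbeb" (len 11), cursors c1@5 c2@9 c3@11, authorship ....1...2.3
After op 5 (add_cursor(11)): buffer="mfdzbrncbeb" (len 11), cursors c1@5 c2@9 c3@11 c4@11, authorship ....1...2.3
After op 6 (insert('a')): buffer="mfdzbarncbaebaa" (len 15), cursors c1@6 c2@11 c3@15 c4@15, authorship ....11...22.334
After op 7 (insert('m')): buffer="mfdzbamrncbamebaamm" (len 19), cursors c1@7 c2@13 c3@19 c4@19, authorship ....111...222.33434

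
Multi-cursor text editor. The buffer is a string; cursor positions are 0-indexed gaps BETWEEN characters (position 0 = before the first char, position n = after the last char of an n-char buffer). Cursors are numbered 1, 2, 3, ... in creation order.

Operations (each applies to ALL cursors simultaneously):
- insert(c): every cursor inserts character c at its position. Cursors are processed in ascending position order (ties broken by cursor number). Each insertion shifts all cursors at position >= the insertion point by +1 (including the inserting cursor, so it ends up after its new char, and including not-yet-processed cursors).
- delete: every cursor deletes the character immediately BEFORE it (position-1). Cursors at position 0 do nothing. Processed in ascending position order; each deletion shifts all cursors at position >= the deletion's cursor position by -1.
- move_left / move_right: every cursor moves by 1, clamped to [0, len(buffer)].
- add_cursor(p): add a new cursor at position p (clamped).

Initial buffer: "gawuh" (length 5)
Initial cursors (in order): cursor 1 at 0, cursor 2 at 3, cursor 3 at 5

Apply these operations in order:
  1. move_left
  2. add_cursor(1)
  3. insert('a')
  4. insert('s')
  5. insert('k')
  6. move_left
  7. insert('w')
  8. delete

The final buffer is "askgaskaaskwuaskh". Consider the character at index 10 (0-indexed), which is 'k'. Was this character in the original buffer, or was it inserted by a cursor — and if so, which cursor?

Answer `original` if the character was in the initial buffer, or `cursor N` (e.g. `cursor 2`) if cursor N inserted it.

After op 1 (move_left): buffer="gawuh" (len 5), cursors c1@0 c2@2 c3@4, authorship .....
After op 2 (add_cursor(1)): buffer="gawuh" (len 5), cursors c1@0 c4@1 c2@2 c3@4, authorship .....
After op 3 (insert('a')): buffer="agaaawuah" (len 9), cursors c1@1 c4@3 c2@5 c3@8, authorship 1.4.2..3.
After op 4 (insert('s')): buffer="asgasaaswuash" (len 13), cursors c1@2 c4@5 c2@8 c3@12, authorship 11.44.22..33.
After op 5 (insert('k')): buffer="askgaskaaskwuaskh" (len 17), cursors c1@3 c4@7 c2@11 c3@16, authorship 111.444.222..333.
After op 6 (move_left): buffer="askgaskaaskwuaskh" (len 17), cursors c1@2 c4@6 c2@10 c3@15, authorship 111.444.222..333.
After op 7 (insert('w')): buffer="aswkgaswkaaswkwuaswkh" (len 21), cursors c1@3 c4@8 c2@13 c3@19, authorship 1111.4444.2222..3333.
After op 8 (delete): buffer="askgaskaaskwuaskh" (len 17), cursors c1@2 c4@6 c2@10 c3@15, authorship 111.444.222..333.
Authorship (.=original, N=cursor N): 1 1 1 . 4 4 4 . 2 2 2 . . 3 3 3 .
Index 10: author = 2

Answer: cursor 2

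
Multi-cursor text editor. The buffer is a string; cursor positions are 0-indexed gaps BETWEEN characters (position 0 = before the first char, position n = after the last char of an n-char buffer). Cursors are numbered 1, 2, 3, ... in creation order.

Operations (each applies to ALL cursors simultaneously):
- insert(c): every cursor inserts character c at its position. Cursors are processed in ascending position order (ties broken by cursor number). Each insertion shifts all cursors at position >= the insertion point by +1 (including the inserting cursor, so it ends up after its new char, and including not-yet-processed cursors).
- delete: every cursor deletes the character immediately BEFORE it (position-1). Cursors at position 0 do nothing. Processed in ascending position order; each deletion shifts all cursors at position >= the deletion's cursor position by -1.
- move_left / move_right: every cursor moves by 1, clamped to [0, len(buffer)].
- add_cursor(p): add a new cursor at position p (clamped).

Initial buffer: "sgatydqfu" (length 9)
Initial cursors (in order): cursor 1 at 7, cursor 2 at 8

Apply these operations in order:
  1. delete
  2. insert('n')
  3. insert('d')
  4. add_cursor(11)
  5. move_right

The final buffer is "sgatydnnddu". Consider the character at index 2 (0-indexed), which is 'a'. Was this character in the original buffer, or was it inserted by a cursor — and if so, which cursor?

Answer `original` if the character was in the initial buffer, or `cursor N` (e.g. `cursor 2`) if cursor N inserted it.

After op 1 (delete): buffer="sgatydu" (len 7), cursors c1@6 c2@6, authorship .......
After op 2 (insert('n')): buffer="sgatydnnu" (len 9), cursors c1@8 c2@8, authorship ......12.
After op 3 (insert('d')): buffer="sgatydnnddu" (len 11), cursors c1@10 c2@10, authorship ......1212.
After op 4 (add_cursor(11)): buffer="sgatydnnddu" (len 11), cursors c1@10 c2@10 c3@11, authorship ......1212.
After op 5 (move_right): buffer="sgatydnnddu" (len 11), cursors c1@11 c2@11 c3@11, authorship ......1212.
Authorship (.=original, N=cursor N): . . . . . . 1 2 1 2 .
Index 2: author = original

Answer: original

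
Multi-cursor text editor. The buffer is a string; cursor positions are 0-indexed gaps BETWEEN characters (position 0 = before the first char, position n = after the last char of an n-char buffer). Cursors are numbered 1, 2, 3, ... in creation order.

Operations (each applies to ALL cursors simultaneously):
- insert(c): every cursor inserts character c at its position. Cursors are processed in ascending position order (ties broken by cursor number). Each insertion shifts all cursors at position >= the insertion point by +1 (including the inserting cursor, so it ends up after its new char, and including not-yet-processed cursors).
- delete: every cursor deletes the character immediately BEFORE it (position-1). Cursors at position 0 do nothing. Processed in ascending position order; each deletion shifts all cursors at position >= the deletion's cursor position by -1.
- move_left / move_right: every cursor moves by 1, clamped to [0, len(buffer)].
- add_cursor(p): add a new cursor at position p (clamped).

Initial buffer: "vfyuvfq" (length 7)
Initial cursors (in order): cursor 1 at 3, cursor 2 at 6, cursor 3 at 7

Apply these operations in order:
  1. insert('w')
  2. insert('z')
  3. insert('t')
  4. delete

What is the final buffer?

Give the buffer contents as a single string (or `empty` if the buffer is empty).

Answer: vfywzuvfwzqwz

Derivation:
After op 1 (insert('w')): buffer="vfywuvfwqw" (len 10), cursors c1@4 c2@8 c3@10, authorship ...1...2.3
After op 2 (insert('z')): buffer="vfywzuvfwzqwz" (len 13), cursors c1@5 c2@10 c3@13, authorship ...11...22.33
After op 3 (insert('t')): buffer="vfywztuvfwztqwzt" (len 16), cursors c1@6 c2@12 c3@16, authorship ...111...222.333
After op 4 (delete): buffer="vfywzuvfwzqwz" (len 13), cursors c1@5 c2@10 c3@13, authorship ...11...22.33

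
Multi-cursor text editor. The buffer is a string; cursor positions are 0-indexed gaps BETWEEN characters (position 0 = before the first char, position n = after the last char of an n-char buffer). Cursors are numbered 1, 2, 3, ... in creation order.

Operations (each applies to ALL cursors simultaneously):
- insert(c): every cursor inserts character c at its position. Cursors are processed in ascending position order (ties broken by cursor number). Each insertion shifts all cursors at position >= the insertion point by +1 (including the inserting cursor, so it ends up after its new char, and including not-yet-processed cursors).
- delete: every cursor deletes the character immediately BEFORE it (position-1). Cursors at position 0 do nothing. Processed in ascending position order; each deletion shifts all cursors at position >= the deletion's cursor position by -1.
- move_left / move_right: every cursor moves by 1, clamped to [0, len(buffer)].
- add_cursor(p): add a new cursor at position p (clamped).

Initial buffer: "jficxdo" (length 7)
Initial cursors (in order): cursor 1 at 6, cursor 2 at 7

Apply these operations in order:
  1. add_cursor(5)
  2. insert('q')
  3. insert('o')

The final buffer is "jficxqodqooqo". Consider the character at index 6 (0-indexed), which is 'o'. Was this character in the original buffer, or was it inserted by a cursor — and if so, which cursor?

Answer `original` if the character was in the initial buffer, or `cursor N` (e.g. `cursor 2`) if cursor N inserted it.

After op 1 (add_cursor(5)): buffer="jficxdo" (len 7), cursors c3@5 c1@6 c2@7, authorship .......
After op 2 (insert('q')): buffer="jficxqdqoq" (len 10), cursors c3@6 c1@8 c2@10, authorship .....3.1.2
After op 3 (insert('o')): buffer="jficxqodqooqo" (len 13), cursors c3@7 c1@10 c2@13, authorship .....33.11.22
Authorship (.=original, N=cursor N): . . . . . 3 3 . 1 1 . 2 2
Index 6: author = 3

Answer: cursor 3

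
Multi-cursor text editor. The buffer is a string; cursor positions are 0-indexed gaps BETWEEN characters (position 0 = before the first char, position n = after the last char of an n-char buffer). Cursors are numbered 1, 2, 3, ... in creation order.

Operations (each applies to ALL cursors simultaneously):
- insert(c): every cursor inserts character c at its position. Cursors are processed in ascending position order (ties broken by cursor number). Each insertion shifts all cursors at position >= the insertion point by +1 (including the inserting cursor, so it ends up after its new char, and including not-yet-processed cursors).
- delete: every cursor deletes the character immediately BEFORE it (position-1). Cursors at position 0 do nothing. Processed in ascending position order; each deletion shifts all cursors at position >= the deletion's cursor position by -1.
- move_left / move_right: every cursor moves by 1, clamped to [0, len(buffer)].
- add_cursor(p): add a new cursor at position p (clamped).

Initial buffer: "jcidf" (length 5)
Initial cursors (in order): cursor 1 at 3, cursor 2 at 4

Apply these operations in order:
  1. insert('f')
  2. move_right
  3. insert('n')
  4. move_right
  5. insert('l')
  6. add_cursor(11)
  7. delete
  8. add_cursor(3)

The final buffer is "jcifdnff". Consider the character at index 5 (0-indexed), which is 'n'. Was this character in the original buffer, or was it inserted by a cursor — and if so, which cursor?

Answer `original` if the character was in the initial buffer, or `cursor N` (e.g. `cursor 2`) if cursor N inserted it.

Answer: cursor 1

Derivation:
After op 1 (insert('f')): buffer="jcifdff" (len 7), cursors c1@4 c2@6, authorship ...1.2.
After op 2 (move_right): buffer="jcifdff" (len 7), cursors c1@5 c2@7, authorship ...1.2.
After op 3 (insert('n')): buffer="jcifdnffn" (len 9), cursors c1@6 c2@9, authorship ...1.12.2
After op 4 (move_right): buffer="jcifdnffn" (len 9), cursors c1@7 c2@9, authorship ...1.12.2
After op 5 (insert('l')): buffer="jcifdnflfnl" (len 11), cursors c1@8 c2@11, authorship ...1.121.22
After op 6 (add_cursor(11)): buffer="jcifdnflfnl" (len 11), cursors c1@8 c2@11 c3@11, authorship ...1.121.22
After op 7 (delete): buffer="jcifdnff" (len 8), cursors c1@7 c2@8 c3@8, authorship ...1.12.
After op 8 (add_cursor(3)): buffer="jcifdnff" (len 8), cursors c4@3 c1@7 c2@8 c3@8, authorship ...1.12.
Authorship (.=original, N=cursor N): . . . 1 . 1 2 .
Index 5: author = 1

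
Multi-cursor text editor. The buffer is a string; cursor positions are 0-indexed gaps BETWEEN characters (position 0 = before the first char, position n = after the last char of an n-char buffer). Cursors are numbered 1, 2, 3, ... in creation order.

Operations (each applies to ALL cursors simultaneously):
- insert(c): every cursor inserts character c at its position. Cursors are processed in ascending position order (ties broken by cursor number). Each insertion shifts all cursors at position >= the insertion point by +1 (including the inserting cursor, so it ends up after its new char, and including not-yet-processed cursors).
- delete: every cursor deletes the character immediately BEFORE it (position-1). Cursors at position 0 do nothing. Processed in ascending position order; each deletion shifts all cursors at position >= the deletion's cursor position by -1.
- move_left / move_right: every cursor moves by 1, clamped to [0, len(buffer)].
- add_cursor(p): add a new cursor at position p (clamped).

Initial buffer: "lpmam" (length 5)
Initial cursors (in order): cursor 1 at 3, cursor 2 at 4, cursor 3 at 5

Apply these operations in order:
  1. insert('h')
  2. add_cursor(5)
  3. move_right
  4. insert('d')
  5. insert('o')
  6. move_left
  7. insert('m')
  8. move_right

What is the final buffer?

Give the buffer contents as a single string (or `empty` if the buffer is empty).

After op 1 (insert('h')): buffer="lpmhahmh" (len 8), cursors c1@4 c2@6 c3@8, authorship ...1.2.3
After op 2 (add_cursor(5)): buffer="lpmhahmh" (len 8), cursors c1@4 c4@5 c2@6 c3@8, authorship ...1.2.3
After op 3 (move_right): buffer="lpmhahmh" (len 8), cursors c1@5 c4@6 c2@7 c3@8, authorship ...1.2.3
After op 4 (insert('d')): buffer="lpmhadhdmdhd" (len 12), cursors c1@6 c4@8 c2@10 c3@12, authorship ...1.124.233
After op 5 (insert('o')): buffer="lpmhadohdomdohdo" (len 16), cursors c1@7 c4@10 c2@13 c3@16, authorship ...1.11244.22333
After op 6 (move_left): buffer="lpmhadohdomdohdo" (len 16), cursors c1@6 c4@9 c2@12 c3@15, authorship ...1.11244.22333
After op 7 (insert('m')): buffer="lpmhadmohdmomdmohdmo" (len 20), cursors c1@7 c4@11 c2@15 c3@19, authorship ...1.1112444.2223333
After op 8 (move_right): buffer="lpmhadmohdmomdmohdmo" (len 20), cursors c1@8 c4@12 c2@16 c3@20, authorship ...1.1112444.2223333

Answer: lpmhadmohdmomdmohdmo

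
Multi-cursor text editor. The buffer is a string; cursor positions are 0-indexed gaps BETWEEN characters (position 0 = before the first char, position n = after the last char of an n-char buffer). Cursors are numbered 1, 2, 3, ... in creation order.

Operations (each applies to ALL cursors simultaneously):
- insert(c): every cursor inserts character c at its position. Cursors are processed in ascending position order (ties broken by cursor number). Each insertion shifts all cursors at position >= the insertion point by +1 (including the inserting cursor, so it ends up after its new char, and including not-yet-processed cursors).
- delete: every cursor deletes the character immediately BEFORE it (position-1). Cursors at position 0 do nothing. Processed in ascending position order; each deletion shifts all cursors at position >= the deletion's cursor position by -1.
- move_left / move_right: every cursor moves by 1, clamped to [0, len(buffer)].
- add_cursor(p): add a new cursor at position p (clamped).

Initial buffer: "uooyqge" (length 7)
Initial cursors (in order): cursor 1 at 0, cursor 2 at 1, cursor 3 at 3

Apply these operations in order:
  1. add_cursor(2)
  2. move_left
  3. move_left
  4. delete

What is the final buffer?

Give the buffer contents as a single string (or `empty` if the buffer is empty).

After op 1 (add_cursor(2)): buffer="uooyqge" (len 7), cursors c1@0 c2@1 c4@2 c3@3, authorship .......
After op 2 (move_left): buffer="uooyqge" (len 7), cursors c1@0 c2@0 c4@1 c3@2, authorship .......
After op 3 (move_left): buffer="uooyqge" (len 7), cursors c1@0 c2@0 c4@0 c3@1, authorship .......
After op 4 (delete): buffer="ooyqge" (len 6), cursors c1@0 c2@0 c3@0 c4@0, authorship ......

Answer: ooyqge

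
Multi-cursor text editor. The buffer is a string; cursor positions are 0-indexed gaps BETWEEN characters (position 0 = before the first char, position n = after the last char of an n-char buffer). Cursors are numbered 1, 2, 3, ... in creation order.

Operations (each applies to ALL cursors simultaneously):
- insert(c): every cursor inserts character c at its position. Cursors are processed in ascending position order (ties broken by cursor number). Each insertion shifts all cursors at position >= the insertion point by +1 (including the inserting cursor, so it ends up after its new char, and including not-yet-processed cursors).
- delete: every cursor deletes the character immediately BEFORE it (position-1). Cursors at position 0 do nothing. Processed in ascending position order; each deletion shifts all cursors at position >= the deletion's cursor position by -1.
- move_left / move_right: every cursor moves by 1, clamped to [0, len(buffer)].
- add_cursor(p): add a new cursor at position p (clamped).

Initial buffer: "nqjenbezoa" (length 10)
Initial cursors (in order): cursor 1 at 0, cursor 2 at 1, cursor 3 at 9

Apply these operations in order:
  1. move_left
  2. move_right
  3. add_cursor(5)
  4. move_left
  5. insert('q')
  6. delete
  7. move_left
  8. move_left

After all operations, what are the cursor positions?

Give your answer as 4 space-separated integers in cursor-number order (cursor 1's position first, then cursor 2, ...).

After op 1 (move_left): buffer="nqjenbezoa" (len 10), cursors c1@0 c2@0 c3@8, authorship ..........
After op 2 (move_right): buffer="nqjenbezoa" (len 10), cursors c1@1 c2@1 c3@9, authorship ..........
After op 3 (add_cursor(5)): buffer="nqjenbezoa" (len 10), cursors c1@1 c2@1 c4@5 c3@9, authorship ..........
After op 4 (move_left): buffer="nqjenbezoa" (len 10), cursors c1@0 c2@0 c4@4 c3@8, authorship ..........
After op 5 (insert('q')): buffer="qqnqjeqnbezqoa" (len 14), cursors c1@2 c2@2 c4@7 c3@12, authorship 12....4....3..
After op 6 (delete): buffer="nqjenbezoa" (len 10), cursors c1@0 c2@0 c4@4 c3@8, authorship ..........
After op 7 (move_left): buffer="nqjenbezoa" (len 10), cursors c1@0 c2@0 c4@3 c3@7, authorship ..........
After op 8 (move_left): buffer="nqjenbezoa" (len 10), cursors c1@0 c2@0 c4@2 c3@6, authorship ..........

Answer: 0 0 6 2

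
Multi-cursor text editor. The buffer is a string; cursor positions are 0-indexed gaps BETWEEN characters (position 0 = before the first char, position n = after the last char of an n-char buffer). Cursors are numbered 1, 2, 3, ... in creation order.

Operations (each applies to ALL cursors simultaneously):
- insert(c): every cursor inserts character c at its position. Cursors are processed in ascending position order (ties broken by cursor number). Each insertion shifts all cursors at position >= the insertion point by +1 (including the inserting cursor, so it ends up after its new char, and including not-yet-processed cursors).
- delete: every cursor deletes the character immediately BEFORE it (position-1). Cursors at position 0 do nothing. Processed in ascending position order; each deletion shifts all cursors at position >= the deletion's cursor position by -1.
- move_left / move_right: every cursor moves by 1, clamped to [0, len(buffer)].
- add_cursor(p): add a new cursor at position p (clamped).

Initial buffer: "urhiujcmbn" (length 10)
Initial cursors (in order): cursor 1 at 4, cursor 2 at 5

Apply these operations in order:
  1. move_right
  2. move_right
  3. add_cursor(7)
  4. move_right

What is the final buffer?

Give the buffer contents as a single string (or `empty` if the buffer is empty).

After op 1 (move_right): buffer="urhiujcmbn" (len 10), cursors c1@5 c2@6, authorship ..........
After op 2 (move_right): buffer="urhiujcmbn" (len 10), cursors c1@6 c2@7, authorship ..........
After op 3 (add_cursor(7)): buffer="urhiujcmbn" (len 10), cursors c1@6 c2@7 c3@7, authorship ..........
After op 4 (move_right): buffer="urhiujcmbn" (len 10), cursors c1@7 c2@8 c3@8, authorship ..........

Answer: urhiujcmbn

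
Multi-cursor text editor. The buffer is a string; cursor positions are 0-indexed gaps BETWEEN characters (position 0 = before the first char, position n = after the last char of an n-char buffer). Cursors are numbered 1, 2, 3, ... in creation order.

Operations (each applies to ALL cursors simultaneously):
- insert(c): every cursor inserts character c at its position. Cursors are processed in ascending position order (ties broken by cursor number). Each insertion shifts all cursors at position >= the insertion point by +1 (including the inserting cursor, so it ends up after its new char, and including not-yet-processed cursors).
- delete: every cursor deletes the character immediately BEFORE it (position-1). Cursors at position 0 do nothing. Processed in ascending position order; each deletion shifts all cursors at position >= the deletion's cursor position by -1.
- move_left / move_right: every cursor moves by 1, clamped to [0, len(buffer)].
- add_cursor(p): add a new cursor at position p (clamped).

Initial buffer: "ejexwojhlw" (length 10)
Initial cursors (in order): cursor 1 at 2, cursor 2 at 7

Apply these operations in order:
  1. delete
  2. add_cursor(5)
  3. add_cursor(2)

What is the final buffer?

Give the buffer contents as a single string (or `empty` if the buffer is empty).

Answer: eexwohlw

Derivation:
After op 1 (delete): buffer="eexwohlw" (len 8), cursors c1@1 c2@5, authorship ........
After op 2 (add_cursor(5)): buffer="eexwohlw" (len 8), cursors c1@1 c2@5 c3@5, authorship ........
After op 3 (add_cursor(2)): buffer="eexwohlw" (len 8), cursors c1@1 c4@2 c2@5 c3@5, authorship ........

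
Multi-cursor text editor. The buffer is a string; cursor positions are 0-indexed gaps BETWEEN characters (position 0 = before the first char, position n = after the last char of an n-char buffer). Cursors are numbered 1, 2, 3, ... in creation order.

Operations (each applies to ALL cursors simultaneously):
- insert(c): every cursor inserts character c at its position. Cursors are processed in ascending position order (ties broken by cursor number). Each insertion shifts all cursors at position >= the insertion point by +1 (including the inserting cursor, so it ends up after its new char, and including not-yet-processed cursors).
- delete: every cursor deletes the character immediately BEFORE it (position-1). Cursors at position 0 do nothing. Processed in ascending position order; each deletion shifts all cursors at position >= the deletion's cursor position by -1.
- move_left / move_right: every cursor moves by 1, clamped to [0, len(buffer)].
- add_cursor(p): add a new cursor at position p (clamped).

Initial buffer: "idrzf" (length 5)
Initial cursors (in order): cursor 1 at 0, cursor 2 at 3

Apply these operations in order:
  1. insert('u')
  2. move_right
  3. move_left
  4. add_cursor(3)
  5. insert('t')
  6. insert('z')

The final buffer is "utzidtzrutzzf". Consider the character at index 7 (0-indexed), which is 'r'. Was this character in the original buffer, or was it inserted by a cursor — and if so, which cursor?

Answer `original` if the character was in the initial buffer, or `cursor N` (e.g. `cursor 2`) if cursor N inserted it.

Answer: original

Derivation:
After op 1 (insert('u')): buffer="uidruzf" (len 7), cursors c1@1 c2@5, authorship 1...2..
After op 2 (move_right): buffer="uidruzf" (len 7), cursors c1@2 c2@6, authorship 1...2..
After op 3 (move_left): buffer="uidruzf" (len 7), cursors c1@1 c2@5, authorship 1...2..
After op 4 (add_cursor(3)): buffer="uidruzf" (len 7), cursors c1@1 c3@3 c2@5, authorship 1...2..
After op 5 (insert('t')): buffer="utidtrutzf" (len 10), cursors c1@2 c3@5 c2@8, authorship 11..3.22..
After op 6 (insert('z')): buffer="utzidtzrutzzf" (len 13), cursors c1@3 c3@7 c2@11, authorship 111..33.222..
Authorship (.=original, N=cursor N): 1 1 1 . . 3 3 . 2 2 2 . .
Index 7: author = original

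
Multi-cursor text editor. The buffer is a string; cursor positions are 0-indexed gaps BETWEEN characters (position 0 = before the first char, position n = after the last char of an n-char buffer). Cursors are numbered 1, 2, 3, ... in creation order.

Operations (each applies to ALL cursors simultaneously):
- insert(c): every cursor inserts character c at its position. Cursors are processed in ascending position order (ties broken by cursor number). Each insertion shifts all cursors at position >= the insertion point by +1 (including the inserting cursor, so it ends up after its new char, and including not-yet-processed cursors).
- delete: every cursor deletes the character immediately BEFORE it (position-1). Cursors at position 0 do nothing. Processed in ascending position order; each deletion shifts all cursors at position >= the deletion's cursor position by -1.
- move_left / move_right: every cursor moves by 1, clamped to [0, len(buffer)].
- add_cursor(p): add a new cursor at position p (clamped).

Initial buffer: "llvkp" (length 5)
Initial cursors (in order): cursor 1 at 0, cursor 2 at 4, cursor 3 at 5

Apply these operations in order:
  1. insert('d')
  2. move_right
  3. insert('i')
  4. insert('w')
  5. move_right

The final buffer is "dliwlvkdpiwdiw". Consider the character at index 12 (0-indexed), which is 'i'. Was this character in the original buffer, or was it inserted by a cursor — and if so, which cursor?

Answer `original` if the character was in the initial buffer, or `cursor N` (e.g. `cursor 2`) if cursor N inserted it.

Answer: cursor 3

Derivation:
After op 1 (insert('d')): buffer="dllvkdpd" (len 8), cursors c1@1 c2@6 c3@8, authorship 1....2.3
After op 2 (move_right): buffer="dllvkdpd" (len 8), cursors c1@2 c2@7 c3@8, authorship 1....2.3
After op 3 (insert('i')): buffer="dlilvkdpidi" (len 11), cursors c1@3 c2@9 c3@11, authorship 1.1...2.233
After op 4 (insert('w')): buffer="dliwlvkdpiwdiw" (len 14), cursors c1@4 c2@11 c3@14, authorship 1.11...2.22333
After op 5 (move_right): buffer="dliwlvkdpiwdiw" (len 14), cursors c1@5 c2@12 c3@14, authorship 1.11...2.22333
Authorship (.=original, N=cursor N): 1 . 1 1 . . . 2 . 2 2 3 3 3
Index 12: author = 3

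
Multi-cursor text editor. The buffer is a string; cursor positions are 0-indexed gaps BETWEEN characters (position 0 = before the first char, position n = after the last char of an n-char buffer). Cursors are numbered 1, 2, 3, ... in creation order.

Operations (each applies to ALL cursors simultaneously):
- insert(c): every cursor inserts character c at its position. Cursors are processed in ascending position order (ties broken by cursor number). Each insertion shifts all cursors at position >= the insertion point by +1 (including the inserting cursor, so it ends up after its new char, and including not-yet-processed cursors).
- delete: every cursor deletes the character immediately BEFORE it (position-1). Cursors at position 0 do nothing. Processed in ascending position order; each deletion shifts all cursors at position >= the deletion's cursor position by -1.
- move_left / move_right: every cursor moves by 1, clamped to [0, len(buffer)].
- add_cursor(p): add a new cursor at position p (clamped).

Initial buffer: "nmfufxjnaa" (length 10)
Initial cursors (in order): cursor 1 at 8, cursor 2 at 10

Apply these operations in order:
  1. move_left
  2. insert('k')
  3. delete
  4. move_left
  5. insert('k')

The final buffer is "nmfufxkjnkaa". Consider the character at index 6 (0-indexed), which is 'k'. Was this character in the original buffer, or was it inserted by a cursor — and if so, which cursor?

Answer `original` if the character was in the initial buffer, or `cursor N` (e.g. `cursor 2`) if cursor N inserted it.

Answer: cursor 1

Derivation:
After op 1 (move_left): buffer="nmfufxjnaa" (len 10), cursors c1@7 c2@9, authorship ..........
After op 2 (insert('k')): buffer="nmfufxjknaka" (len 12), cursors c1@8 c2@11, authorship .......1..2.
After op 3 (delete): buffer="nmfufxjnaa" (len 10), cursors c1@7 c2@9, authorship ..........
After op 4 (move_left): buffer="nmfufxjnaa" (len 10), cursors c1@6 c2@8, authorship ..........
After op 5 (insert('k')): buffer="nmfufxkjnkaa" (len 12), cursors c1@7 c2@10, authorship ......1..2..
Authorship (.=original, N=cursor N): . . . . . . 1 . . 2 . .
Index 6: author = 1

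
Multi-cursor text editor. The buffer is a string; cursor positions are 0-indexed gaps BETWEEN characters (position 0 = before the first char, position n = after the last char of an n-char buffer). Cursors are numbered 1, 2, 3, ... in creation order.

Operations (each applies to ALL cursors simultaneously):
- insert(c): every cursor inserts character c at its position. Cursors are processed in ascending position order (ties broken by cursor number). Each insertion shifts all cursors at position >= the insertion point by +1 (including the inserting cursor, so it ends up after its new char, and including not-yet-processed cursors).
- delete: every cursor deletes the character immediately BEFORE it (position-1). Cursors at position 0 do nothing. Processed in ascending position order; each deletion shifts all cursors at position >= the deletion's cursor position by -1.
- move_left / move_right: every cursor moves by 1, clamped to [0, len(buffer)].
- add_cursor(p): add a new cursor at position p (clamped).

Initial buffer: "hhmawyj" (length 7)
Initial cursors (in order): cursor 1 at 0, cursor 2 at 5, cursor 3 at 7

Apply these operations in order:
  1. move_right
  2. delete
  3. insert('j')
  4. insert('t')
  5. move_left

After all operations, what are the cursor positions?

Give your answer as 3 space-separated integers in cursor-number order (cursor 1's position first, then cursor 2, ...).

After op 1 (move_right): buffer="hhmawyj" (len 7), cursors c1@1 c2@6 c3@7, authorship .......
After op 2 (delete): buffer="hmaw" (len 4), cursors c1@0 c2@4 c3@4, authorship ....
After op 3 (insert('j')): buffer="jhmawjj" (len 7), cursors c1@1 c2@7 c3@7, authorship 1....23
After op 4 (insert('t')): buffer="jthmawjjtt" (len 10), cursors c1@2 c2@10 c3@10, authorship 11....2323
After op 5 (move_left): buffer="jthmawjjtt" (len 10), cursors c1@1 c2@9 c3@9, authorship 11....2323

Answer: 1 9 9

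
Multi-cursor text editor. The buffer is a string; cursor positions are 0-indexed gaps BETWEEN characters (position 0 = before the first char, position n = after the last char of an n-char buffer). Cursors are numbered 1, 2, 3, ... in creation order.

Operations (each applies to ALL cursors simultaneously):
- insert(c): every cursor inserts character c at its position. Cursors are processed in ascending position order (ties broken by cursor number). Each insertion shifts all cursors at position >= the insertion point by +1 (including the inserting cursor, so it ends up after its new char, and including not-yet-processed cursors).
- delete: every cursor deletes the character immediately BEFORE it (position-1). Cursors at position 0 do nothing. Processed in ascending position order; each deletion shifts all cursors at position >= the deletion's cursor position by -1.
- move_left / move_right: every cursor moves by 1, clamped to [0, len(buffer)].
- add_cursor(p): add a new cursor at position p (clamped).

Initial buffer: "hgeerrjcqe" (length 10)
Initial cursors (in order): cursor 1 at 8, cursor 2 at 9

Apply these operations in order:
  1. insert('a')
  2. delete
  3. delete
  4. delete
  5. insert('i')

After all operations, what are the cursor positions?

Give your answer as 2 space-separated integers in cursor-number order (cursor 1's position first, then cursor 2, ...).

Answer: 7 7

Derivation:
After op 1 (insert('a')): buffer="hgeerrjcaqae" (len 12), cursors c1@9 c2@11, authorship ........1.2.
After op 2 (delete): buffer="hgeerrjcqe" (len 10), cursors c1@8 c2@9, authorship ..........
After op 3 (delete): buffer="hgeerrje" (len 8), cursors c1@7 c2@7, authorship ........
After op 4 (delete): buffer="hgeere" (len 6), cursors c1@5 c2@5, authorship ......
After op 5 (insert('i')): buffer="hgeeriie" (len 8), cursors c1@7 c2@7, authorship .....12.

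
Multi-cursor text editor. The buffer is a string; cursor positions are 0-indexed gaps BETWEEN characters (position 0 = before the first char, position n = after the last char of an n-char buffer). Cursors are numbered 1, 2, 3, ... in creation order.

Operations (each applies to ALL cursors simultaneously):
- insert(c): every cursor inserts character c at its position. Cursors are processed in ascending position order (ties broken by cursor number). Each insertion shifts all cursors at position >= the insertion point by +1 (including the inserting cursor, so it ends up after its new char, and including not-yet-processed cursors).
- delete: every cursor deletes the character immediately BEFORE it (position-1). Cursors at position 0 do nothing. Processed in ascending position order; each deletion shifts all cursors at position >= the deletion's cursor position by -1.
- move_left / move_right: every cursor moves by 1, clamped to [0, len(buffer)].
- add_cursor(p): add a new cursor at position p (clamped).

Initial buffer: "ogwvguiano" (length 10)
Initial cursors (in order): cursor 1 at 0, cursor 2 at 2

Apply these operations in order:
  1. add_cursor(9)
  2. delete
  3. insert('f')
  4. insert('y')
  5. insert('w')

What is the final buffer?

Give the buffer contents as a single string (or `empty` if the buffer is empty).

After op 1 (add_cursor(9)): buffer="ogwvguiano" (len 10), cursors c1@0 c2@2 c3@9, authorship ..........
After op 2 (delete): buffer="owvguiao" (len 8), cursors c1@0 c2@1 c3@7, authorship ........
After op 3 (insert('f')): buffer="fofwvguiafo" (len 11), cursors c1@1 c2@3 c3@10, authorship 1.2......3.
After op 4 (insert('y')): buffer="fyofywvguiafyo" (len 14), cursors c1@2 c2@5 c3@13, authorship 11.22......33.
After op 5 (insert('w')): buffer="fywofywwvguiafywo" (len 17), cursors c1@3 c2@7 c3@16, authorship 111.222......333.

Answer: fywofywwvguiafywo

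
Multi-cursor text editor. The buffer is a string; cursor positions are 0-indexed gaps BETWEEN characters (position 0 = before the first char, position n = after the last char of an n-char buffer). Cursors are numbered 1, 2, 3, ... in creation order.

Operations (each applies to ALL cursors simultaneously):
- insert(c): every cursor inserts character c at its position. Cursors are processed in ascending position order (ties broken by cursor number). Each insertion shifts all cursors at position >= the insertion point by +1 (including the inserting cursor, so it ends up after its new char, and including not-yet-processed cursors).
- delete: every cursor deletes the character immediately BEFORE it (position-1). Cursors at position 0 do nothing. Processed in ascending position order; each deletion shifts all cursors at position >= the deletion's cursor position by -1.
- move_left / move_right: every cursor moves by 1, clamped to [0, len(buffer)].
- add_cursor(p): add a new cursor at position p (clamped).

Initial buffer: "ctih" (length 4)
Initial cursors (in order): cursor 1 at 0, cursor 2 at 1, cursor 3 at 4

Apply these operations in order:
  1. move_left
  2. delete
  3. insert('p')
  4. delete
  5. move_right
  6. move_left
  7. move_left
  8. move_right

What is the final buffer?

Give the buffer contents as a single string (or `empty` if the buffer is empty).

After op 1 (move_left): buffer="ctih" (len 4), cursors c1@0 c2@0 c3@3, authorship ....
After op 2 (delete): buffer="cth" (len 3), cursors c1@0 c2@0 c3@2, authorship ...
After op 3 (insert('p')): buffer="ppctph" (len 6), cursors c1@2 c2@2 c3@5, authorship 12..3.
After op 4 (delete): buffer="cth" (len 3), cursors c1@0 c2@0 c3@2, authorship ...
After op 5 (move_right): buffer="cth" (len 3), cursors c1@1 c2@1 c3@3, authorship ...
After op 6 (move_left): buffer="cth" (len 3), cursors c1@0 c2@0 c3@2, authorship ...
After op 7 (move_left): buffer="cth" (len 3), cursors c1@0 c2@0 c3@1, authorship ...
After op 8 (move_right): buffer="cth" (len 3), cursors c1@1 c2@1 c3@2, authorship ...

Answer: cth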